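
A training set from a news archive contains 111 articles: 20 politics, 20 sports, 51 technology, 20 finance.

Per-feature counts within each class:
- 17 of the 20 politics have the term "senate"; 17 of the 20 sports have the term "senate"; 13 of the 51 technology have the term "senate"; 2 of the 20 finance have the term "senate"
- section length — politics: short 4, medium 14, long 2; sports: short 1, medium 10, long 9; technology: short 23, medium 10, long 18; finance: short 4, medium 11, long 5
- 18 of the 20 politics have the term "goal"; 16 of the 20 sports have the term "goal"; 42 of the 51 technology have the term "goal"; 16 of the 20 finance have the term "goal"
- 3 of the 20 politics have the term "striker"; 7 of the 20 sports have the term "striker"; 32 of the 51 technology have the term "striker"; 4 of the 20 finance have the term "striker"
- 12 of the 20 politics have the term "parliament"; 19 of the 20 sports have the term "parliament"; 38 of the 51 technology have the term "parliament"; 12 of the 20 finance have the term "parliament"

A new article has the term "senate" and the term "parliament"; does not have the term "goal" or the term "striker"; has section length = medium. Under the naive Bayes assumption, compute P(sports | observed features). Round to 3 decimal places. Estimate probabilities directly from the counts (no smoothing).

0.556

politics: (20/111) × (17/20) × (14/20) × (2/20) × (17/20) × (12/20) ≈ 0.00546757
sports: (20/111) × (17/20) × (10/20) × (4/20) × (13/20) × (19/20) ≈ 0.00945721
technology: (51/111) × (13/51) × (10/51) × (9/51) × (19/51) × (38/51) ≈ 0.00112491
finance: (20/111) × (2/20) × (11/20) × (4/20) × (16/20) × (12/20) ≈ 0.000951351
P(sports | x) = 0.00945721 / 0.017001041 ≈ 0.556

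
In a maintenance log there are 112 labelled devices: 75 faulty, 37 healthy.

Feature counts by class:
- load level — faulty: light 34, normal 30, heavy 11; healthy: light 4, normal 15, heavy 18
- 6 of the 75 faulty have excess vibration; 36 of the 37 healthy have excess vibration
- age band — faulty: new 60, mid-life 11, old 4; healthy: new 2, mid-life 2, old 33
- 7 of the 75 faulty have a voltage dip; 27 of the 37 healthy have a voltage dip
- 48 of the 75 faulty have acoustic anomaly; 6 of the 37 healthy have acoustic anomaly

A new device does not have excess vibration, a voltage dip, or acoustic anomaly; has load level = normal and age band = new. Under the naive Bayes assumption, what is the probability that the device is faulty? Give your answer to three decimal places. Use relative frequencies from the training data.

faulty: (75/112) × (30/75) × (69/75) × (60/75) × (68/75) × (27/75) ≈ 0.0643474
healthy: (37/112) × (15/37) × (1/37) × (2/37) × (10/37) × (31/37) ≈ 0.0000443055
P(faulty | x) = 0.0643474 / 0.0643917055 ≈ 0.999

0.999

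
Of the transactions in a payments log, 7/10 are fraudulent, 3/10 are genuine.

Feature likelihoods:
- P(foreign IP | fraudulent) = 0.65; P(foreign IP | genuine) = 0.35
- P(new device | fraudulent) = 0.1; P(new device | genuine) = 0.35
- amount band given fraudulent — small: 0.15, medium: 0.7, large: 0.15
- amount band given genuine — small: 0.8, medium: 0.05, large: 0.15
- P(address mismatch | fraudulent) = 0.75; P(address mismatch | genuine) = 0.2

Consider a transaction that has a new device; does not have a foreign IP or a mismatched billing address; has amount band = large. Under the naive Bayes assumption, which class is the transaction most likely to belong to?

fraudulent: 0.7 × (1−0.65) × 0.1 × 0.15 × (1−0.75) = 0.00091875
genuine: 0.3 × (1−0.35) × 0.35 × 0.15 × (1−0.2) = 0.00819
Highest score → genuine.

genuine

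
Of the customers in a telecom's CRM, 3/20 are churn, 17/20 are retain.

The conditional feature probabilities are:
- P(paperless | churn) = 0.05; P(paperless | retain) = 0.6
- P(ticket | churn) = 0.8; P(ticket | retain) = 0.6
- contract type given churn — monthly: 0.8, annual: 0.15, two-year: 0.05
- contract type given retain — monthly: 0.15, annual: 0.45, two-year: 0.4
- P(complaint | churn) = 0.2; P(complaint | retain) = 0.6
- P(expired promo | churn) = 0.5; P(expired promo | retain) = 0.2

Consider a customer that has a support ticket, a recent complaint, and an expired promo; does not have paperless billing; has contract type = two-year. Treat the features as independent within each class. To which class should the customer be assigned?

churn: 0.15 × (1−0.05) × 0.8 × 0.05 × 0.2 × 0.5 = 0.00057
retain: 0.85 × (1−0.6) × 0.6 × 0.4 × 0.6 × 0.2 = 0.009792
Highest score → retain.

retain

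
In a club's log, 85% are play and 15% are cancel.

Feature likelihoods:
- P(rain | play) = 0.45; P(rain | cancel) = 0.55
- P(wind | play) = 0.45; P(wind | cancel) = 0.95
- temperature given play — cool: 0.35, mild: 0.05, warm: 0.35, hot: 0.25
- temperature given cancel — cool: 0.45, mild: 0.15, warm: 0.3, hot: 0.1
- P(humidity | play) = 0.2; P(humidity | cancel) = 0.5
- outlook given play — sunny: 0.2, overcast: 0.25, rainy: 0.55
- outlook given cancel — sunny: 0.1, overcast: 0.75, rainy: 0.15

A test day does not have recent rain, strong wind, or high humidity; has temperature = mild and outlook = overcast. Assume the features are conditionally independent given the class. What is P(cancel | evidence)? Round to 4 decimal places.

play: 0.85 × (1−0.45) × (1−0.45) × 0.05 × (1−0.2) × 0.25 = 0.00257125
cancel: 0.15 × (1−0.55) × (1−0.95) × 0.15 × (1−0.5) × 0.75 = 0.00018984375
P(cancel | x) = 0.00018984375 / 0.00276109375 ≈ 0.0688

0.0688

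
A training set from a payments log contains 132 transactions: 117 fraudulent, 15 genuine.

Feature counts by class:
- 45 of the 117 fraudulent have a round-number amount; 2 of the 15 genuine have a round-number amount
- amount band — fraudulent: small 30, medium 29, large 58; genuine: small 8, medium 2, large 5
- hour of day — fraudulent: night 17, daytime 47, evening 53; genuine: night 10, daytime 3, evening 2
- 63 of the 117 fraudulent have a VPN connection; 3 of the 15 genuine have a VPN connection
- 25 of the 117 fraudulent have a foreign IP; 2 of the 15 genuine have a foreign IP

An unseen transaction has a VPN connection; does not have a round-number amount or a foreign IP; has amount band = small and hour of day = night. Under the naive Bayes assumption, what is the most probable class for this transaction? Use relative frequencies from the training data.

fraudulent: (117/132) × (72/117) × (30/117) × (17/117) × (63/117) × (92/117) ≈ 0.00860426
genuine: (15/132) × (13/15) × (8/15) × (10/15) × (3/15) × (13/15) ≈ 0.00606958
Highest score → fraudulent.

fraudulent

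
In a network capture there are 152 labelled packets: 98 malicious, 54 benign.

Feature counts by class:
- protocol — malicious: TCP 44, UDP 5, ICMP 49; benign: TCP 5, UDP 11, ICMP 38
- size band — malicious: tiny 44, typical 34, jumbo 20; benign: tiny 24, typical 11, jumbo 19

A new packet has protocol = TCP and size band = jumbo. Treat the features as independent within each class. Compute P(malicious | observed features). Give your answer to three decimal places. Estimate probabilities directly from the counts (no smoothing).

malicious: (98/152) × (44/98) × (20/98) ≈ 0.0590763
benign: (54/152) × (5/54) × (19/54) ≈ 0.0115741
P(malicious | x) = 0.0590763 / 0.0706504 ≈ 0.836

0.836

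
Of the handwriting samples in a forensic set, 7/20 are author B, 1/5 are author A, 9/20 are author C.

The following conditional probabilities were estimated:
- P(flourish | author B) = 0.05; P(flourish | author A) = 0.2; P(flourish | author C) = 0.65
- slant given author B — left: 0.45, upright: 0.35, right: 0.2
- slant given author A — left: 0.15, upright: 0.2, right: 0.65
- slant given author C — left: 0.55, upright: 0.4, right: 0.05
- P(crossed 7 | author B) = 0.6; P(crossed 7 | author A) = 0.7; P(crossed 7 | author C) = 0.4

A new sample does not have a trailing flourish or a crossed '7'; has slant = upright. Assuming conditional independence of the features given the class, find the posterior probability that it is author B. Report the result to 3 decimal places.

author B: 0.35 × (1−0.05) × 0.35 × (1−0.6) = 0.04655
author A: 0.2 × (1−0.2) × 0.2 × (1−0.7) = 0.0096
author C: 0.45 × (1−0.65) × 0.4 × (1−0.4) = 0.0378
P(author B | x) = 0.04655 / 0.09395 ≈ 0.495

0.495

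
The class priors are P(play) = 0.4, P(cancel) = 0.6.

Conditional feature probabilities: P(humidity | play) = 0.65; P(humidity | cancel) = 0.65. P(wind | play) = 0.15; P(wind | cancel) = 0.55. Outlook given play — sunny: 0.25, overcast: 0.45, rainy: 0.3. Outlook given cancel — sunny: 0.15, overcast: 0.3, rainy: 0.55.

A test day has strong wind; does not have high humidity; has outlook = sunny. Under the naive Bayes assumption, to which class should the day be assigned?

play: 0.4 × (1−0.65) × 0.15 × 0.25 = 0.00525
cancel: 0.6 × (1−0.65) × 0.55 × 0.15 = 0.017325
Highest score → cancel.

cancel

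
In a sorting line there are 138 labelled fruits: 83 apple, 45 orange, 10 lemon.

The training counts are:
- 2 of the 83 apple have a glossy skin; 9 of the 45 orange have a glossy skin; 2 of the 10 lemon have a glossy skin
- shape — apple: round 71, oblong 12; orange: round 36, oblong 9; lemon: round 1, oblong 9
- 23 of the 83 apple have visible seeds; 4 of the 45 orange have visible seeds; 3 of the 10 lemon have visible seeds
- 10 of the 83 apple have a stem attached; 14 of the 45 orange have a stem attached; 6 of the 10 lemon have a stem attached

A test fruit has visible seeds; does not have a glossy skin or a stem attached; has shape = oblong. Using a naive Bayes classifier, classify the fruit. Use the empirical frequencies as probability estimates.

apple: (83/138) × (81/83) × (12/83) × (23/83) × (73/83) ≈ 0.0206825
orange: (45/138) × (36/45) × (9/45) × (4/45) × (31/45) ≈ 0.00319485
lemon: (10/138) × (8/10) × (9/10) × (3/10) × (4/10) ≈ 0.00626087
Highest score → apple.

apple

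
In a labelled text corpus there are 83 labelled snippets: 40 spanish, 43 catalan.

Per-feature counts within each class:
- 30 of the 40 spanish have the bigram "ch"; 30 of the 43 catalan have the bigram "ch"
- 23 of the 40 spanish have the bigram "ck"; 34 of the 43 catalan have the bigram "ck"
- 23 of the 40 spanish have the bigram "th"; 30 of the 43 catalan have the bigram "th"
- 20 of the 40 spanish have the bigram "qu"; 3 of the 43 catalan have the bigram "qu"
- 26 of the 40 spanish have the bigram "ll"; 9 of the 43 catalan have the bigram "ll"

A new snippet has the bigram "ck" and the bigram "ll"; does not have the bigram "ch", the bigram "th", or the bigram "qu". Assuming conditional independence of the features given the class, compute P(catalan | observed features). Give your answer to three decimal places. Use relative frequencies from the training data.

spanish: (40/83) × (10/40) × (23/40) × (17/40) × (20/40) × (26/40) ≈ 0.0095689
catalan: (43/83) × (13/43) × (34/43) × (13/43) × (40/43) × (9/43) ≈ 0.00728981
P(catalan | x) = 0.00728981 / 0.01685871 ≈ 0.432

0.432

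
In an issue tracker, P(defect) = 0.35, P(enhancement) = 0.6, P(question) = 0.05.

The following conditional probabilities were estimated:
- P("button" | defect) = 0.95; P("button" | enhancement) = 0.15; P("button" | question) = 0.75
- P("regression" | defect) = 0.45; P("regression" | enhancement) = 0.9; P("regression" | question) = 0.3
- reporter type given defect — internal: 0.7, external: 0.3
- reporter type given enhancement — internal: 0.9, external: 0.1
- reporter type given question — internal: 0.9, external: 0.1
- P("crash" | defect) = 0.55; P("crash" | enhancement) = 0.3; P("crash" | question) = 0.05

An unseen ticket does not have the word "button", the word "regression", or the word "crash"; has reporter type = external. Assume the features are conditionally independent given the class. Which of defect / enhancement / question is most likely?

defect: 0.35 × (1−0.95) × (1−0.45) × 0.3 × (1−0.55) = 0.001299375
enhancement: 0.6 × (1−0.15) × (1−0.9) × 0.1 × (1−0.3) = 0.00357
question: 0.05 × (1−0.75) × (1−0.3) × 0.1 × (1−0.05) = 0.00083125
Highest score → enhancement.

enhancement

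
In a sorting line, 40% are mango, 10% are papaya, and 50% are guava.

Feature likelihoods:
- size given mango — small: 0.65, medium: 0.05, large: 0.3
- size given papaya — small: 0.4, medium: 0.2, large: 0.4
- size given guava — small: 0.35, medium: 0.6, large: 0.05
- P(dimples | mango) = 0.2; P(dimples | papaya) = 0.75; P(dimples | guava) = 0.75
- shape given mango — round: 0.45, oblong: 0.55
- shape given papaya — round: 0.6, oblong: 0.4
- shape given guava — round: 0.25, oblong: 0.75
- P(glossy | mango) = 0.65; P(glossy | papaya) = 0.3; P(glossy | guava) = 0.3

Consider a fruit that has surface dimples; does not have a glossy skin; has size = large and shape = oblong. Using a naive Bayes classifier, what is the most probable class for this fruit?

guava

mango: 0.4 × 0.3 × 0.2 × 0.55 × (1−0.65) = 0.00462
papaya: 0.1 × 0.4 × 0.75 × 0.4 × (1−0.3) = 0.0084
guava: 0.5 × 0.05 × 0.75 × 0.75 × (1−0.3) = 0.00984375
Highest score → guava.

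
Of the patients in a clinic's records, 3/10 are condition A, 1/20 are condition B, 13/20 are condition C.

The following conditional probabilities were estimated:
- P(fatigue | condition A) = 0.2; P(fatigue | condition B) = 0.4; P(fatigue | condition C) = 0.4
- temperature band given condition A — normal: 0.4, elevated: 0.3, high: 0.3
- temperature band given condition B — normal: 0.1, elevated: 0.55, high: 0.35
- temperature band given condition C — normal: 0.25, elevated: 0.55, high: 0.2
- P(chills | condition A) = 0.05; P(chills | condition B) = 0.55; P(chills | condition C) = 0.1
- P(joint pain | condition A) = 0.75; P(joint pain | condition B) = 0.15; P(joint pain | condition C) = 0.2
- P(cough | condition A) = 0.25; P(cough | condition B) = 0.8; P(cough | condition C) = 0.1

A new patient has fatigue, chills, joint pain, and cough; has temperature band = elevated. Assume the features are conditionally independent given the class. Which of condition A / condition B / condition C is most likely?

condition B

condition A: 0.3 × 0.2 × 0.3 × 0.05 × 0.75 × 0.25 = 0.00016875
condition B: 0.05 × 0.4 × 0.55 × 0.55 × 0.15 × 0.8 = 0.000726
condition C: 0.65 × 0.4 × 0.55 × 0.1 × 0.2 × 0.1 = 0.000286
Highest score → condition B.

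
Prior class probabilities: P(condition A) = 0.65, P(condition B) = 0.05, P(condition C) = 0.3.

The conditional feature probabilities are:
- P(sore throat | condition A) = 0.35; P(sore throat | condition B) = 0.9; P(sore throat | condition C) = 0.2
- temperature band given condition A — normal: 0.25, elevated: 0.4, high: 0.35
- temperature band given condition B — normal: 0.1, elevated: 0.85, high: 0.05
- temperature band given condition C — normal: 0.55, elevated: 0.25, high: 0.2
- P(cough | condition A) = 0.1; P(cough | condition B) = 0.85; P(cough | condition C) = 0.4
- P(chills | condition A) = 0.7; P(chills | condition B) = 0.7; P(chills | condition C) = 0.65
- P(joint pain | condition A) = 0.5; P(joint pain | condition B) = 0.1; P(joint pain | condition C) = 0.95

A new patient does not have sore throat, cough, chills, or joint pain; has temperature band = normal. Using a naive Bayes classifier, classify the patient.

condition A

condition A: 0.65 × (1−0.35) × 0.25 × (1−0.1) × (1−0.7) × (1−0.5) = 0.014259375
condition B: 0.05 × (1−0.9) × 0.1 × (1−0.85) × (1−0.7) × (1−0.1) = 0.00002025
condition C: 0.3 × (1−0.2) × 0.55 × (1−0.4) × (1−0.65) × (1−0.95) = 0.001386
Highest score → condition A.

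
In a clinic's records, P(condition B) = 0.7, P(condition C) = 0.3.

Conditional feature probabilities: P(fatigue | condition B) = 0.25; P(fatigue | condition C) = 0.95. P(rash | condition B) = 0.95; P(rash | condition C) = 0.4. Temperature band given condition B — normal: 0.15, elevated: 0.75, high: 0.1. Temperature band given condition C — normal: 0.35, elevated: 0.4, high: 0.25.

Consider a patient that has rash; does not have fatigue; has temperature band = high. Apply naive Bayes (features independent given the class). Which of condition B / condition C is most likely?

condition B

condition B: 0.7 × (1−0.25) × 0.95 × 0.1 = 0.049875
condition C: 0.3 × (1−0.95) × 0.4 × 0.25 = 0.0015
Highest score → condition B.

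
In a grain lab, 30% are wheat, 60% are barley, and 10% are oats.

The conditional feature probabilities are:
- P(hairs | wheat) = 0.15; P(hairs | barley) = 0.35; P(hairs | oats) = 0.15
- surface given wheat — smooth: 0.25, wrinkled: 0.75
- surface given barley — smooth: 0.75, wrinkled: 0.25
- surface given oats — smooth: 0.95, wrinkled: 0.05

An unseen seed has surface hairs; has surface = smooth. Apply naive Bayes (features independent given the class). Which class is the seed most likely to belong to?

wheat: 0.3 × 0.15 × 0.25 = 0.01125
barley: 0.6 × 0.35 × 0.75 = 0.1575
oats: 0.1 × 0.15 × 0.95 = 0.01425
Highest score → barley.

barley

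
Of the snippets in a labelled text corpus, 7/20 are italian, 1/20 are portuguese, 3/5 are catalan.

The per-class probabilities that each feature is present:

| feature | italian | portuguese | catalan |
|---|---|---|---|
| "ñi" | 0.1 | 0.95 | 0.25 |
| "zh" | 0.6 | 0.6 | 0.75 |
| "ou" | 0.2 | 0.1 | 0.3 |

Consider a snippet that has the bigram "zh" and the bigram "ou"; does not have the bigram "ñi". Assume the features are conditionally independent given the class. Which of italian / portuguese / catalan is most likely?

italian: 0.35 × (1−0.1) × 0.6 × 0.2 = 0.0378
portuguese: 0.05 × (1−0.95) × 0.6 × 0.1 = 0.00015
catalan: 0.6 × (1−0.25) × 0.75 × 0.3 = 0.10125
Highest score → catalan.

catalan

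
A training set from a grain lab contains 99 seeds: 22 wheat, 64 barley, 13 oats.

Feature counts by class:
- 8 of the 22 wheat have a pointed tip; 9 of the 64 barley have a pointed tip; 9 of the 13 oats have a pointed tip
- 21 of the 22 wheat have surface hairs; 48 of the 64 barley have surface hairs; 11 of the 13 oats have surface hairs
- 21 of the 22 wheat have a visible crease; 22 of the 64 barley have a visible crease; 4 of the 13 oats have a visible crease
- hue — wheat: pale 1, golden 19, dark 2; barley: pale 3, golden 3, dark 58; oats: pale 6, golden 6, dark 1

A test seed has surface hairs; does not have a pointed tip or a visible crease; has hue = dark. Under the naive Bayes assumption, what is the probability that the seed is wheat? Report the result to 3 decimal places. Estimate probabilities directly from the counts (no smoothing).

0.002

wheat: (22/99) × (14/22) × (21/22) × (1/22) × (2/22) ≈ 0.000557794
barley: (64/99) × (55/64) × (48/64) × (42/64) × (58/64) = 0.247802734375
oats: (13/99) × (4/13) × (11/13) × (9/13) × (1/13) ≈ 0.00182066
P(wheat | x) = 0.000557794 / 0.250181188375 ≈ 0.002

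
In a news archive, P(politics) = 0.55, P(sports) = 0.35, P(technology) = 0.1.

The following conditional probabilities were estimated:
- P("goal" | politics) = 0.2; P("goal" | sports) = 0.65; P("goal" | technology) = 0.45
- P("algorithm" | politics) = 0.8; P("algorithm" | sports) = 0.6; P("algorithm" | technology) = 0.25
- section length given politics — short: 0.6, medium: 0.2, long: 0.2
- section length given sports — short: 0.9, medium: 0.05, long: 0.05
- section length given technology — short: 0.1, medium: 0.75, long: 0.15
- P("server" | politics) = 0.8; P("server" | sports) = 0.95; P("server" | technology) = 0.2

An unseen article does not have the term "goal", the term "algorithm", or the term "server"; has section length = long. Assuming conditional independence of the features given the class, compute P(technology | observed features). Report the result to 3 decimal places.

politics: 0.55 × (1−0.2) × (1−0.8) × 0.2 × (1−0.8) = 0.00352
sports: 0.35 × (1−0.65) × (1−0.6) × 0.05 × (1−0.95) = 0.0001225
technology: 0.1 × (1−0.45) × (1−0.25) × 0.15 × (1−0.2) = 0.00495
P(technology | x) = 0.00495 / 0.0085925 ≈ 0.576

0.576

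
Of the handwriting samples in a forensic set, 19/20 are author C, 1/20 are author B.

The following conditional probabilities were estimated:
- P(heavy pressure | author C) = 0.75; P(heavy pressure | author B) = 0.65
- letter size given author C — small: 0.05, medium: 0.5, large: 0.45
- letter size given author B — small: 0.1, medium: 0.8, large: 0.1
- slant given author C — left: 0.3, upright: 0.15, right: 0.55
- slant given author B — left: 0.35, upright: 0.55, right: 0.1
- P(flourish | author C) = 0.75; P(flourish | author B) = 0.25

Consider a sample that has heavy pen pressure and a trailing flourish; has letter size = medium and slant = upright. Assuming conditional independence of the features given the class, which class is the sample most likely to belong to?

author C

author C: 0.95 × 0.75 × 0.5 × 0.15 × 0.75 = 0.040078125
author B: 0.05 × 0.65 × 0.8 × 0.55 × 0.25 = 0.003575
Highest score → author C.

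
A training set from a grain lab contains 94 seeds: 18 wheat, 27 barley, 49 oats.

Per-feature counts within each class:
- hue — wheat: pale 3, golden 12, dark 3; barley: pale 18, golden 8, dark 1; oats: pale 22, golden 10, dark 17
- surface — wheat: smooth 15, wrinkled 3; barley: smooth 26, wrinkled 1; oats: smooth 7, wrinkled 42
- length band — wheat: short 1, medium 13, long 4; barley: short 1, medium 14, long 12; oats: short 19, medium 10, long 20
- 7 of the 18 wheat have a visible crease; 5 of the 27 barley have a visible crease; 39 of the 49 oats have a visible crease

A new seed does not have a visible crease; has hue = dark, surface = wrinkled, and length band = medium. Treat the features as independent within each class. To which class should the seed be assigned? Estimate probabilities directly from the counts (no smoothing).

oats

wheat: (18/94) × (3/18) × (3/18) × (13/18) × (11/18) ≈ 0.00234765
barley: (27/94) × (1/27) × (1/27) × (14/27) × (22/27) ≈ 0.000166468
oats: (49/94) × (17/49) × (42/49) × (10/49) × (10/49) ≈ 0.00645628
Highest score → oats.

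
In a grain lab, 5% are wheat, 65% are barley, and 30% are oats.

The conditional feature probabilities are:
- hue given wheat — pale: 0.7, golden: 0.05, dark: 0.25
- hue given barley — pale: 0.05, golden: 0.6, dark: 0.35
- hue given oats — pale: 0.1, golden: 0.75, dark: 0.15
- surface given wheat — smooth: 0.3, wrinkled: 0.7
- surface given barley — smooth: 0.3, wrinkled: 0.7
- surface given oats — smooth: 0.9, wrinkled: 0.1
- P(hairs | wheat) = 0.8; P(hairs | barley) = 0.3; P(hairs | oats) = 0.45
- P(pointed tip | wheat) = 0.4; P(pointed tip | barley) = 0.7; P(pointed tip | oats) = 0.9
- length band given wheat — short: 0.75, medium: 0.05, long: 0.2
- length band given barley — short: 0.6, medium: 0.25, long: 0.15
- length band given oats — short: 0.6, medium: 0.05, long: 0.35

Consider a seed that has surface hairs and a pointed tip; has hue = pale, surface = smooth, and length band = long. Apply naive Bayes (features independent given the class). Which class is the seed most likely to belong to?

oats

wheat: 0.05 × 0.7 × 0.3 × 0.8 × 0.4 × 0.2 = 0.000672
barley: 0.65 × 0.05 × 0.3 × 0.3 × 0.7 × 0.15 = 0.000307125
oats: 0.3 × 0.1 × 0.9 × 0.45 × 0.9 × 0.35 = 0.00382725
Highest score → oats.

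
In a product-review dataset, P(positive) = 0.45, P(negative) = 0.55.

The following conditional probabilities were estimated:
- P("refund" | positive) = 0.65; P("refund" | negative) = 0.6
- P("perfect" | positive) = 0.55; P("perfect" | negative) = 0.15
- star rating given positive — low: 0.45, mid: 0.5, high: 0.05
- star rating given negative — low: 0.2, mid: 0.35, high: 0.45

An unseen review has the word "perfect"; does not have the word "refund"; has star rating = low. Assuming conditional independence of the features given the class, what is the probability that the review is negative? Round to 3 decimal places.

positive: 0.45 × (1−0.65) × 0.55 × 0.45 = 0.03898125
negative: 0.55 × (1−0.6) × 0.15 × 0.2 = 0.0066
P(negative | x) = 0.0066 / 0.04558125 ≈ 0.145

0.145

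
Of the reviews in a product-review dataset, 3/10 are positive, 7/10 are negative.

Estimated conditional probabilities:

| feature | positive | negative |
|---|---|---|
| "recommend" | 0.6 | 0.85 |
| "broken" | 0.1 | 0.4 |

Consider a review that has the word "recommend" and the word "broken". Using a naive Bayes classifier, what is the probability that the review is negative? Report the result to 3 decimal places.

0.930

positive: 0.3 × 0.6 × 0.1 = 0.018
negative: 0.7 × 0.85 × 0.4 = 0.238
P(negative | x) = 0.238 / 0.256 ≈ 0.930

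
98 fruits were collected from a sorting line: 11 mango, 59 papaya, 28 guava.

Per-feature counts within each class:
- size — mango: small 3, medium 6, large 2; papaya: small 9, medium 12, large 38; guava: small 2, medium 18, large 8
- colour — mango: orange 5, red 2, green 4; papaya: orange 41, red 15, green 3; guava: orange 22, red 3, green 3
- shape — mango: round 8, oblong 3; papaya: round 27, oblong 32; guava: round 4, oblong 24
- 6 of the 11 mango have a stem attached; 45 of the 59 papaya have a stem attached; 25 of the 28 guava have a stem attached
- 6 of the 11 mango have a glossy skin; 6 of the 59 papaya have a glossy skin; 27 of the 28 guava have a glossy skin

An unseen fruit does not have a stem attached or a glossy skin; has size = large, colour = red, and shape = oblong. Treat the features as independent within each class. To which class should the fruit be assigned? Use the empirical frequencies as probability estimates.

papaya

mango: (11/98) × (2/11) × (2/11) × (3/11) × (5/11) × (5/11) ≈ 0.000209086
papaya: (59/98) × (38/59) × (15/59) × (32/59) × (14/59) × (53/59) ≈ 0.0113971
guava: (28/98) × (8/28) × (3/28) × (24/28) × (3/28) × (1/28) ≈ 0.000028687
Highest score → papaya.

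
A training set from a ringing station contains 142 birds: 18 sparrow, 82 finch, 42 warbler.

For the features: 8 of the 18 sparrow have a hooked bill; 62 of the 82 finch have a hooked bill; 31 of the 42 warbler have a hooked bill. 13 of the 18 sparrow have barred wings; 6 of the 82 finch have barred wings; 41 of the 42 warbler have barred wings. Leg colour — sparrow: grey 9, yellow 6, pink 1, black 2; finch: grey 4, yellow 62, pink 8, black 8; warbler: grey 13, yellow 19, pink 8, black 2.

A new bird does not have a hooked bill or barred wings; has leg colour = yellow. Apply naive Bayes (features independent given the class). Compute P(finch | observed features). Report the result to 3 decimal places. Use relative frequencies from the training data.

sparrow: (18/142) × (10/18) × (5/18) × (6/18) ≈ 0.00652061
finch: (82/142) × (20/82) × (76/82) × (62/82) ≈ 0.0987005
warbler: (42/142) × (11/42) × (1/42) × (19/42) ≈ 0.000834371
P(finch | x) = 0.0987005 / 0.106055481 ≈ 0.931

0.931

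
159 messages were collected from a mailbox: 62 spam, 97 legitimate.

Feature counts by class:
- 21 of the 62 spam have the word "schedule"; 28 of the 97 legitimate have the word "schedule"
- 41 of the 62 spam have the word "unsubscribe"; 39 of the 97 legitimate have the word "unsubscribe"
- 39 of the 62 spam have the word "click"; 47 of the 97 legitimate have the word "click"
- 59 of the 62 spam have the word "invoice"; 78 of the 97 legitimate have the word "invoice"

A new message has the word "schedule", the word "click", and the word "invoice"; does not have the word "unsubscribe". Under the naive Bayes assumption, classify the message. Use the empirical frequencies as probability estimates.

legitimate

spam: (62/159) × (21/62) × (21/62) × (39/62) × (59/62) ≈ 0.0267783
legitimate: (97/159) × (28/97) × (58/97) × (47/97) × (78/97) ≈ 0.0410267
Highest score → legitimate.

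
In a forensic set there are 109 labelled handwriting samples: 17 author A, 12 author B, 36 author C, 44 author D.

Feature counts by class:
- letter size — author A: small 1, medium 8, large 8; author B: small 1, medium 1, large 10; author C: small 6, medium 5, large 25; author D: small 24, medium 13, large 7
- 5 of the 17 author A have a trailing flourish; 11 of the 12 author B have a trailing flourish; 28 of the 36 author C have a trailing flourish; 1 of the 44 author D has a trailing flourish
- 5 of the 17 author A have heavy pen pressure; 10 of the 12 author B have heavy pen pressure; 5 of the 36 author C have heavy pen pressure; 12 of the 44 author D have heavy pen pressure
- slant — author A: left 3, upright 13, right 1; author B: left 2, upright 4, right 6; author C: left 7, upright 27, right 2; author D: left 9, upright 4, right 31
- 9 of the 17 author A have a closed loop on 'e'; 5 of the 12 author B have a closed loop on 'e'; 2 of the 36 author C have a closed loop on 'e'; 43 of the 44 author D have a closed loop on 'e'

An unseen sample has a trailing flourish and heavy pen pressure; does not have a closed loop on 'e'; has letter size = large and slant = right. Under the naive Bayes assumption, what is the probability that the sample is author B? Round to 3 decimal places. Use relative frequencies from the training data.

author A: (17/109) × (8/17) × (5/17) × (5/17) × (1/17) × (8/17) ≈ 0.000175751
author B: (12/109) × (10/12) × (11/12) × (10/12) × (6/12) × (7/12) ≈ 0.0204405
author C: (36/109) × (25/36) × (28/36) × (5/36) × (2/36) × (34/36) ≈ 0.00129999
author D: (44/109) × (7/44) × (1/44) × (12/44) × (31/44) × (1/44) ≈ 0.00000637388
P(author B | x) = 0.0204405 / 0.02192261488 ≈ 0.932

0.932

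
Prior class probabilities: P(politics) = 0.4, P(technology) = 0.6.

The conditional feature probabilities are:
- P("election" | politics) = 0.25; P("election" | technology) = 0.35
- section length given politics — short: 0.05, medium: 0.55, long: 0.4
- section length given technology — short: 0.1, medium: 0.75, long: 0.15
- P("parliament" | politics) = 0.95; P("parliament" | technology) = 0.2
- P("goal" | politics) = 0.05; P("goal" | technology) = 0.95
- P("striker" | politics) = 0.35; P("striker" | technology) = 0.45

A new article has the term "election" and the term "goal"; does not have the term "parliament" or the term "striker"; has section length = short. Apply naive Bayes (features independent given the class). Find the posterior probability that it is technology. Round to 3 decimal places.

0.999

politics: 0.4 × 0.25 × 0.05 × (1−0.95) × 0.05 × (1−0.35) = 0.000008125
technology: 0.6 × 0.35 × 0.1 × (1−0.2) × 0.95 × (1−0.45) = 0.008778
P(technology | x) = 0.008778 / 0.008786125 ≈ 0.999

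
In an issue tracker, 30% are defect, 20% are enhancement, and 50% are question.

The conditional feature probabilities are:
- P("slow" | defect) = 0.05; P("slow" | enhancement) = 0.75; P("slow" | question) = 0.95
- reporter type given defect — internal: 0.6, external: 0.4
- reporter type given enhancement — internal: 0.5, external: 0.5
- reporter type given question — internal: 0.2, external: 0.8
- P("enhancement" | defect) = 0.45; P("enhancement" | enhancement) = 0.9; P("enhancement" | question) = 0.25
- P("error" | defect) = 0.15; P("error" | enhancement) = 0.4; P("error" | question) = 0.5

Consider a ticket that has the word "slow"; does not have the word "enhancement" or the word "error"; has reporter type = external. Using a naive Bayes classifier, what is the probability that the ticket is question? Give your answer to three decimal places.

defect: 0.3 × 0.05 × 0.4 × (1−0.45) × (1−0.15) = 0.002805
enhancement: 0.2 × 0.75 × 0.5 × (1−0.9) × (1−0.4) = 0.0045
question: 0.5 × 0.95 × 0.8 × (1−0.25) × (1−0.5) = 0.1425
P(question | x) = 0.1425 / 0.149805 ≈ 0.951

0.951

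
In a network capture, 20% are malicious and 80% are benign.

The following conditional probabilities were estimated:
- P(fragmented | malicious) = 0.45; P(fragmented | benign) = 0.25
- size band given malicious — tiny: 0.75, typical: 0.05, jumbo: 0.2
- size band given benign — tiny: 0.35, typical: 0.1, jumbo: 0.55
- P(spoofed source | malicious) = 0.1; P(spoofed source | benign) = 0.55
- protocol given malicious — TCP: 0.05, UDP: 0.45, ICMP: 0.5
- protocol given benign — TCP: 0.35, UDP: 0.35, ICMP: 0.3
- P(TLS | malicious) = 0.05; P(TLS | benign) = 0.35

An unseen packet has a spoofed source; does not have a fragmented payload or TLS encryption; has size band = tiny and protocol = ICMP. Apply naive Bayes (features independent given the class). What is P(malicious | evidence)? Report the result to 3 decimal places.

malicious: 0.2 × (1−0.45) × 0.75 × 0.1 × 0.5 × (1−0.05) = 0.00391875
benign: 0.8 × (1−0.25) × 0.35 × 0.55 × 0.3 × (1−0.35) = 0.0225225
P(malicious | x) = 0.00391875 / 0.02644125 ≈ 0.148

0.148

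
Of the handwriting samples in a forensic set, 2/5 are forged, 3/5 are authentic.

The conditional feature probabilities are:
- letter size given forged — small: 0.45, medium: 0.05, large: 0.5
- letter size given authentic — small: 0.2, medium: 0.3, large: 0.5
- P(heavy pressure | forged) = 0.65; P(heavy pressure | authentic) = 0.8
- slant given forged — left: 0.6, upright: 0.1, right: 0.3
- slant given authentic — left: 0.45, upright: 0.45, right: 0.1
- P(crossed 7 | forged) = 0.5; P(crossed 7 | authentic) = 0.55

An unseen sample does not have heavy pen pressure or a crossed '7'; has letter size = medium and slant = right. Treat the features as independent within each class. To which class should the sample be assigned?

forged: 0.4 × 0.05 × (1−0.65) × 0.3 × (1−0.5) = 0.00105
authentic: 0.6 × 0.3 × (1−0.8) × 0.1 × (1−0.55) = 0.00162
Highest score → authentic.

authentic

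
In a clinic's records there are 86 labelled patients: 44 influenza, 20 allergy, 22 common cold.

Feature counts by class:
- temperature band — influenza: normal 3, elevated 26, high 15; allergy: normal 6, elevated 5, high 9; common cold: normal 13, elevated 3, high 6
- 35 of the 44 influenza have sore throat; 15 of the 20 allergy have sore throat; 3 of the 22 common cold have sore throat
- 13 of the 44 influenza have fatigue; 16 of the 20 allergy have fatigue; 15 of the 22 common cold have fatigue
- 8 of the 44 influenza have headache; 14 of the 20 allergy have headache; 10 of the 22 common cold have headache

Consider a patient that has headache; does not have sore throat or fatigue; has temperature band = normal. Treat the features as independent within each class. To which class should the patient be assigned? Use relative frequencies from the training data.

influenza: (44/86) × (3/44) × (9/44) × (31/44) × (8/44) ≈ 0.000914027
allergy: (20/86) × (6/20) × (5/20) × (4/20) × (14/20) ≈ 0.00244186
common cold: (22/86) × (13/22) × (19/22) × (7/22) × (10/22) ≈ 0.0188812
Highest score → common cold.

common cold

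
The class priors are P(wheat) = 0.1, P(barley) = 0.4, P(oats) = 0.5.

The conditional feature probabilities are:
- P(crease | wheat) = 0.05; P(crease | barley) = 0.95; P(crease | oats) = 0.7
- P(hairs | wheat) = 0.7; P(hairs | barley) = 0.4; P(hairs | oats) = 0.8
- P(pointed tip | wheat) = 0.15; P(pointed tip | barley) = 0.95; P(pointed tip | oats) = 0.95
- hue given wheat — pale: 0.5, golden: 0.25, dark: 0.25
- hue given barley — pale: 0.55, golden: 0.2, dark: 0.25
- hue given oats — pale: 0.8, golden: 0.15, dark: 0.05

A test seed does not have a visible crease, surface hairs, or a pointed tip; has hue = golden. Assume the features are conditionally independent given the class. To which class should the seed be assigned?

wheat: 0.1 × (1−0.05) × (1−0.7) × (1−0.15) × 0.25 = 0.00605625
barley: 0.4 × (1−0.95) × (1−0.4) × (1−0.95) × 0.2 = 0.00012
oats: 0.5 × (1−0.7) × (1−0.8) × (1−0.95) × 0.15 = 0.000225
Highest score → wheat.

wheat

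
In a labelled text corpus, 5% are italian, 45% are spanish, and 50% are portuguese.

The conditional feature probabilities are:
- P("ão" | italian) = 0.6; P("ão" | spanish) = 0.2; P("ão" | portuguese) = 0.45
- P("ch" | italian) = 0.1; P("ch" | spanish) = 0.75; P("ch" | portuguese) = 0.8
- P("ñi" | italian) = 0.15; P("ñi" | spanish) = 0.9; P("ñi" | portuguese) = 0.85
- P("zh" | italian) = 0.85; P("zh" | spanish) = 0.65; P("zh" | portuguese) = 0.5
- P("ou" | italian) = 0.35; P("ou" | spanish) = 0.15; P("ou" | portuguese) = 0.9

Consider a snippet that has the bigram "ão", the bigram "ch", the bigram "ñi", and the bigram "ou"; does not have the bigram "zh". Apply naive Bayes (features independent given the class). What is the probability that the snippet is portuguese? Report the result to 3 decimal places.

0.955

italian: 0.05 × 0.6 × 0.1 × 0.15 × (1−0.85) × 0.35 = 0.000023625
spanish: 0.45 × 0.2 × 0.75 × 0.9 × (1−0.65) × 0.15 = 0.003189375
portuguese: 0.5 × 0.45 × 0.8 × 0.85 × (1−0.5) × 0.9 = 0.06885
P(portuguese | x) = 0.06885 / 0.072063 ≈ 0.955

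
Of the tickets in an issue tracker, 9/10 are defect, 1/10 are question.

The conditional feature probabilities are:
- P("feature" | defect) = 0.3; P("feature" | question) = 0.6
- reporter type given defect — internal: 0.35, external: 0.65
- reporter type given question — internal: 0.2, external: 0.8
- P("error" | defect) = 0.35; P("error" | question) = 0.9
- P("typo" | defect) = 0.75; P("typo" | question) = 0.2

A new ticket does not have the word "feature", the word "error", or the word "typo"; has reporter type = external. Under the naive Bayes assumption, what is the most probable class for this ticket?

defect

defect: 0.9 × (1−0.3) × 0.65 × (1−0.35) × (1−0.75) = 0.06654375
question: 0.1 × (1−0.6) × 0.8 × (1−0.9) × (1−0.2) = 0.00256
Highest score → defect.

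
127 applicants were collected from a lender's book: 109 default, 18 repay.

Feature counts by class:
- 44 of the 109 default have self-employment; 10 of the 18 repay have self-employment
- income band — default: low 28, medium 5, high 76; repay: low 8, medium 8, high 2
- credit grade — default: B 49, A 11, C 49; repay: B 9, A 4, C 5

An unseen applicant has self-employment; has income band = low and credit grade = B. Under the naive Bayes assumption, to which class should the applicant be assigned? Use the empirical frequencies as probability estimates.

default: (109/127) × (44/109) × (28/109) × (49/109) ≈ 0.0400083
repay: (18/127) × (10/18) × (8/18) × (9/18) ≈ 0.0174978
Highest score → default.

default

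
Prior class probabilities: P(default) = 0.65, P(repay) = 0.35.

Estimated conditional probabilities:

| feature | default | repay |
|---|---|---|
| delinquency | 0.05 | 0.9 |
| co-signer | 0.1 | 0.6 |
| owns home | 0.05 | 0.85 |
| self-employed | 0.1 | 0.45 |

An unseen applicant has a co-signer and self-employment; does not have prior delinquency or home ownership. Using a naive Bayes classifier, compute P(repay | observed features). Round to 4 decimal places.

default: 0.65 × (1−0.05) × 0.1 × (1−0.05) × 0.1 = 0.00586625
repay: 0.35 × (1−0.9) × 0.6 × (1−0.85) × 0.45 = 0.0014175
P(repay | x) = 0.0014175 / 0.00728375 ≈ 0.1946

0.1946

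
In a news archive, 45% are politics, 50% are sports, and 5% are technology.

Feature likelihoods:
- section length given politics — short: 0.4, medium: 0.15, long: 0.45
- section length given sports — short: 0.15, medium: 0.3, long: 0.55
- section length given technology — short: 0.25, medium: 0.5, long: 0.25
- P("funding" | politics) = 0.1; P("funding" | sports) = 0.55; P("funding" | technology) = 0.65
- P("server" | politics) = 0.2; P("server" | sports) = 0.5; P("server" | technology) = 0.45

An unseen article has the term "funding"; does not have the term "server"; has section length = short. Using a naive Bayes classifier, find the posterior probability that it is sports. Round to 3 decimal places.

politics: 0.45 × 0.4 × 0.1 × (1−0.2) = 0.0144
sports: 0.5 × 0.15 × 0.55 × (1−0.5) = 0.020625
technology: 0.05 × 0.25 × 0.65 × (1−0.45) = 0.00446875
P(sports | x) = 0.020625 / 0.03949375 ≈ 0.522

0.522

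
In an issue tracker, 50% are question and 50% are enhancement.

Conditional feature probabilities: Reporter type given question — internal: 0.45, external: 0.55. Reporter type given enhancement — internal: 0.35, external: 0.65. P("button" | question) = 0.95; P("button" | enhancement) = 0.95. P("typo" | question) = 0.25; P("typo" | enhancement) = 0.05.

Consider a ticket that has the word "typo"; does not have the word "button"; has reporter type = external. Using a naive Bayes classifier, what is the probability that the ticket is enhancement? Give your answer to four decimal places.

question: 0.5 × 0.55 × (1−0.95) × 0.25 = 0.0034375
enhancement: 0.5 × 0.65 × (1−0.95) × 0.05 = 0.0008125
P(enhancement | x) = 0.0008125 / 0.00425 ≈ 0.1912

0.1912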